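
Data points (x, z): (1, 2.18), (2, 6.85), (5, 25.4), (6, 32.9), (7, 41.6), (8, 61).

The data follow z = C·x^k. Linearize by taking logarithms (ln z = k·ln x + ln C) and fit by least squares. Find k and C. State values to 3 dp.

k = 1.537, C = 2.223

Linearized form: ln z = k·ln x + ln C. From the 6 transformed points,
AᵀA = [[14.3918, 8.1197]; [8.1197, 6]], rhs = [28.6022, 17.2708]ᵀ  (here Σln x = 8.1197, Σ(ln x)² = 14.3918, Σln z = 17.2708, Σln x·ln z = 28.6022).
Solving (det = 20.4213): k = 1.53664, ln C = 0.79896, so C = exp(0.79896) = 2.22322.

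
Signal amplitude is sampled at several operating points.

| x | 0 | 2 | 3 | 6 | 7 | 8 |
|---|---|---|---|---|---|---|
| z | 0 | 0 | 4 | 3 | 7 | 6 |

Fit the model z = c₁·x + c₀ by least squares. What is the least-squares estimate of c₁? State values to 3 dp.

Sums needed: Σx·x = 162, Σx = 26, Σ1 = 6.
Moment sums: Σx·z = 127, Σz = 20.
AᵀA·[c₁, c₀]ᵀ = Aᵀz becomes [[162, 26]; [26, 6]]·[c₁, c₀]ᵀ = [127, 20]ᵀ.
Δ = 162·6 − 26² = 296.
c₁ = (127·6 − 26·20)/296 = 121/148; c₀ = (162·20 − 26·127)/296 = -31/148.

c₁ = 0.818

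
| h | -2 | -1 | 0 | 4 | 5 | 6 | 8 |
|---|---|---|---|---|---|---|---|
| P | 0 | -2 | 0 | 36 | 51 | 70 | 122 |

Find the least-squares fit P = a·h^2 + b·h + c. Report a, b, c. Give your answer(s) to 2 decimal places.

a = 1.58, b = 2.57, c = -0.80

AᵀA·[a, b, c]ᵀ = AᵀP reads: 6290·a + 908·b + 146·c = 12177;  908·a + 146·b + 20·c = 1797;  146·a + 20·b + 7·c = 277.
(Σh^2·h^2 = 6290, Σh^2·h = 908, Σh^2 = 146, Σh·h = 146, Σh = 20, Σ1 = 7, Σh^2·P = 12177, Σh·P = 1797, ΣP = 277.)
Row-reducing yields a = 87565/55286, b = 141937/55286, c = -22072/27643.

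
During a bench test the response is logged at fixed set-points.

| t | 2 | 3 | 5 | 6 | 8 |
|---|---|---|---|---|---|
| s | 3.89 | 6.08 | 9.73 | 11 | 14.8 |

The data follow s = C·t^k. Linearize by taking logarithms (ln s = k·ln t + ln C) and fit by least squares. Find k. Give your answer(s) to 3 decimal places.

Linearized form: ln s = k·ln t + ln C. From the 5 transformed points,
XᵀX = [[11.8122, 7.2724]; [7.2724, 5]], rhs = [16.4862, 10.5312]ᵀ  (here Σln t = 7.2724, Σ(ln t)² = 11.8122, Σln s = 10.5312, Σln t·ln s = 16.4862).
Slope k = (n·Σln t·ln s − Σln t·Σln s)/(n·Σ(ln t)² − (Σln t)²) = (5·16.4862 − 7.2724·10.5312)/6.1731 = 0.94671; ln C = (Σln s − k·Σln t)/n = 0.72926.

k = 0.947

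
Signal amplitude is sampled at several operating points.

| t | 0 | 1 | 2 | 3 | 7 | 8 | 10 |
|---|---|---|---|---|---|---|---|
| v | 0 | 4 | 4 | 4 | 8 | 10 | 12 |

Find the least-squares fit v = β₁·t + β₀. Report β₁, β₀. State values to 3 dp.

XᵀX·[β₁, β₀]ᵀ = Xᵀv reads: 227·β₁ + 31·β₀ = 280;  31·β₁ + 7·β₀ = 42.
(Σt·t = 227, Σt = 31, Σ1 = 7, Σt·v = 280, Σv = 42.)
Δ = 227·7 − 31² = 628.
β₁ = (280·7 − 31·42)/628 = 329/314; β₀ = (227·42 − 31·280)/628 = 427/314.

β₁ = 1.048, β₀ = 1.360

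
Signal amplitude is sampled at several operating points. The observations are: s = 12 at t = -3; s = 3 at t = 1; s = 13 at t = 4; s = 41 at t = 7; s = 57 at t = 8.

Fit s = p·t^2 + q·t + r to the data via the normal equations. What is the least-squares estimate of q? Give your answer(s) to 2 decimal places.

The normal system XᵀX·[p, q, r]ᵀ = Xᵀs is [[6835, 893, 139]; [893, 139, 17]; [139, 17, 5]]·[p, q, r]ᵀ = [5976, 762, 126]ᵀ.
Inverting the 3×3 Gram matrix, [p, q, r]ᵀ = [25241/26872, -20281/26872, 22215/13436]ᵀ.

q = -0.75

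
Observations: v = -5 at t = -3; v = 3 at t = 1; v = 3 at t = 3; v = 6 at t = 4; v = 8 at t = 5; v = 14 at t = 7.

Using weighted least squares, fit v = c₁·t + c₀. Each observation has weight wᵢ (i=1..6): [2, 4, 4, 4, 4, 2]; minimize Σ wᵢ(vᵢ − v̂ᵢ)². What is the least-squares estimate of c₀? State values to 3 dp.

From the data, Σwᵢ·t·t = 320, Σwᵢ·t = 60, Σwᵢ·1 = 20.
For MᵀWv: Σwᵢ·t·v = 530, Σwᵢ·v = 98.
So MᵀWM·[c₁, c₀]ᵀ = MᵀWv: [[320, 60]; [60, 20]]·[c₁, c₀]ᵀ = [530, 98]ᵀ.
Δ = 320·20 − 60² = 2800.
c₁ = (530·20 − 60·98)/2800 = 59/35; c₀ = (320·98 − 60·530)/2800 = -11/70.

c₀ = -0.157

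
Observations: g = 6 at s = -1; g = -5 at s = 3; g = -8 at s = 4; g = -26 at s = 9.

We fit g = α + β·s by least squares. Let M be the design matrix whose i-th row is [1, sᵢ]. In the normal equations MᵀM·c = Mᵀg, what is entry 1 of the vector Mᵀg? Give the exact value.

Entry 1 ↔ basis 1, so (Mᵀg)_{1} = Σᵢ gᵢ = (1)·(6) + (1)·(-5) + (1)·(-8) + (1)·(-26) = -33.

-33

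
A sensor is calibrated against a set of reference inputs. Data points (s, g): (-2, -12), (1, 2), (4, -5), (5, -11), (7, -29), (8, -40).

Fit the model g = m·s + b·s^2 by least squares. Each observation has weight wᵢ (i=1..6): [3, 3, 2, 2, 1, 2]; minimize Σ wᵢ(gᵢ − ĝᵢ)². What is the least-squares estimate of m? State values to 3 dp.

Forming XᵀWX = [[274, 1724]; [1724, 12406]] and XᵀWg = [-915, -7389]ᵀ gives XᵀWX·[m, b]ᵀ = XᵀWg.
Δ = 274·12406 − 1724² = 427068.
m = ((-915)·12406 − 1724·(-7389))/427068 = 231191/71178; b = (274·(-7389) − 1724·(-915))/427068 = -74521/71178.

m = 3.248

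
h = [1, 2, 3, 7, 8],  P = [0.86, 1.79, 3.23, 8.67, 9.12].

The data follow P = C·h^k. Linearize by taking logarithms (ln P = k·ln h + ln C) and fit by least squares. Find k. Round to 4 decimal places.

k = 1.1684

With ln Pᵢ as the transformed response and ln hᵢ as the regressor:
Σln h = 5.8171, Σ(ln h)² = 9.7980, Σln P = 5.9742, Σln h·ln P = 10.4911.
Equations: 9.7980·k + 5.8171·ln C = 10.4911;  5.8171·k + 5·ln C = 5.9742.
Slope k = (n·Σln h·ln P − Σln h·Σln P)/(n·Σ(ln h)² − (Σln h)²) = (5·10.4911 − 5.8171·5.9742)/15.1514 = 1.16840; ln C = (Σln P − k·Σln h)/n = -0.16450.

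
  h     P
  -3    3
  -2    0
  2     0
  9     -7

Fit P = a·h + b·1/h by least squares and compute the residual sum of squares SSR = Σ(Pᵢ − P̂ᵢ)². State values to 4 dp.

Setting ∂/∂a … = 0 gives: 98·a + 4·b = -72;  4·a + (101/162)·b = -16/9.
Eliminating b: (101/162)·(row 1) − 4·(row 2) gives (3653/81)·a = (101/162)·(-72) − 4·(-16/9) = -340/9, so a = -3060/3653.
Then b = ((-16/9) − 4·(-3060/3653))/(101/162) = 9216/3653.
Residuals: 4851/3653, -1512/3653, 1512/3653, 945/3653; SSR = 7938/3653.

SSR = 2.1730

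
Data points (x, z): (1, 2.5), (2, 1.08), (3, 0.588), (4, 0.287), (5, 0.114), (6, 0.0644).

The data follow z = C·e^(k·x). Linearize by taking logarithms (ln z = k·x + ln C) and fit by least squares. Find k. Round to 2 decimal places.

With ln zᵢ as the transformed response and xᵢ as the regressor:
XᵀX = [[91.0000, 21.0000]; [21.0000, 6]], rhs = [-32.8296, -5.7002]ᵀ  (here Σx = 21.0000, Σ(x)² = 91.0000, Σln z = -5.7002, Σx·ln z = -32.8296).
Solving (det = 105.0000): k = -0.73593, ln C = 1.62570.

k = -0.74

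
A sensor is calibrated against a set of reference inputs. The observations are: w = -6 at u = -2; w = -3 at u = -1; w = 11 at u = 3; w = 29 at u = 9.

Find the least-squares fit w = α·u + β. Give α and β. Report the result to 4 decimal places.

With design matrix X, XᵀX = [[95, 9]; [9, 4]] and Xᵀw = [309, 31]ᵀ.
Determinant 95·4 − 9² = 299.
α = (309·4 − 9·31)/299 = 957/299; β = (95·31 − 9·309)/299 = 164/299.

α = 3.2007, β = 0.5485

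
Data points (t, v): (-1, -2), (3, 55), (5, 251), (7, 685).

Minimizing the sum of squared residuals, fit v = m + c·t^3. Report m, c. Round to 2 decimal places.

m = 0.78, c = 2.00

Entries of XᵀX: Σ1 = 4, Σt^3 = 494, Σt^3·t^3 = 134004.
For Xᵀv: Σv = 989, Σt^3·v = 267817.
XᵀX·[m, c]ᵀ = Xᵀv becomes [[4, 494]; [494, 134004]]·[m, c]ᵀ = [989, 267817]ᵀ.
Δ = 4·134004 − 494² = 291980.
m = (989·134004 − 494·267817)/291980 = 8783/11230; c = (4·267817 − 494·989)/291980 = 291351/145990.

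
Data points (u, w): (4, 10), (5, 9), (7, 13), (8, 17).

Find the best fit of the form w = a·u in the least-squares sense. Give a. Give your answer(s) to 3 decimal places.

From the data, Σu·u = 154.
Moment sums: Σu·w = 312.
Normal equations: [[154]]·[a]ᵀ = [312]ᵀ.
Hence a = 312 / 154 ≈ 2.02597.

a = 2.026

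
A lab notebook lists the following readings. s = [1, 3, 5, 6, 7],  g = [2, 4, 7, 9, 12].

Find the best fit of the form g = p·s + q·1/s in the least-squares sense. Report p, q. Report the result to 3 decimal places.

p = 1.552, q = 0.157

Forming MᵀM = [[120, 5]; [5, 52889/44100]] and Mᵀg = [187, 1669/210]ᵀ gives MᵀM·[p, q]ᵀ = Mᵀg.
Δ = 120·(52889/44100) − 5² = 87403/735.
p = (187·(52889/44100) − 5·(1669/210))/(87403/735) = 8137793/5244180; q = (120·(1669/210) − 5·187)/(87403/735) = 13755/87403.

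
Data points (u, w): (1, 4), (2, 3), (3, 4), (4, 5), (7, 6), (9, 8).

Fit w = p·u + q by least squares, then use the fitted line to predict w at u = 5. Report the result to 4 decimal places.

The normal equations are: 160·p + 26·q = 156;  26·p + 6·q = 30.
(Σu·u = 160, Σu = 26, Σ1 = 6, Σu·w = 156, Σw = 30.)
Determinant 160·6 − 26² = 284.
p = (156·6 − 26·30)/284 = 39/71; q = (160·30 − 26·156)/284 = 186/71.
At u = 5: ŵ = (39/71)·(5) + (186/71)·(1) = 381/71.

ŵ = 5.3662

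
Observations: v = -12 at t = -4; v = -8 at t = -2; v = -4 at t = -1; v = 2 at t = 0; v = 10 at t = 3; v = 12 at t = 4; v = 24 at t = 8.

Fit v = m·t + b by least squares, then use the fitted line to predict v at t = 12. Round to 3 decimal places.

v̂ = 36.861

From the data, Σt·t = 110, Σt = 8, Σ1 = 7.
Right-hand side: Σt·v = 338, Σv = 24.
Normal equations: [[110, 8]; [8, 7]]·[m, b]ᵀ = [338, 24]ᵀ.
Δ = 110·7 − 8² = 706.
m = (338·7 − 8·24)/706 = 1087/353; b = (110·24 − 8·338)/706 = -32/353.
At t = 12: v̂ = (1087/353)·(12) + (-32/353)·(1) = 13012/353.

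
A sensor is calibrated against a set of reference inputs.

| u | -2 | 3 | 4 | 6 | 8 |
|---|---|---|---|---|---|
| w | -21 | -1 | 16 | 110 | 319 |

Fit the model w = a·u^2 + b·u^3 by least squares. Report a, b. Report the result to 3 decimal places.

a = -2.955, b = 0.994

MᵀM·[a, b]ᵀ = Mᵀw reads: 5745·a + 41779·b = 24539;  41779·a + 313689·b = 188253.
(Σu^2·u^2 = 5745, Σu^2·u^3 = 41779, Σu^3·u^3 = 313689, Σu^2·w = 24539, Σu^3·w = 188253.)
det = 5745·313689 − 41779² = 56658464.
a = (24539·313689 − 41779·188253)/56658464 = -41851929/14164616; b = (5745·188253 − 41779·24539)/56658464 = 14074651/14164616.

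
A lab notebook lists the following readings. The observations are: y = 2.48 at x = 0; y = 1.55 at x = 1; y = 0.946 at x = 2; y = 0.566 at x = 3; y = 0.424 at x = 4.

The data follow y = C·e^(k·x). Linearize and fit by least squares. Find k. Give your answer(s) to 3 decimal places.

k = -0.454

Linearized form: ln y = k·x + ln C. From the 5 transformed points,
Over the data: Σx = 10.0000, Σ(x)² = 30.0000, Σln y = -0.1362, Σx·ln y = -4.8123.
Normal system: [[30.0000, 10.0000]; [10.0000, 5]]·[k, ln C]ᵀ = [-4.8123, -0.1362]ᵀ.
Solving (det = 50.0000): k = -0.45400, ln C = 0.88076.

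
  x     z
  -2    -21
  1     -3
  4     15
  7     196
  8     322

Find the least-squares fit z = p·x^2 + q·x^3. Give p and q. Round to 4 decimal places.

p = -3.1850, q = 1.0269

Entries of AᵀA: Σx^2·x^2 = 6770, Σx^2·x^3 = 50568, Σx^3·x^3 = 383954.
Moment sums: Σx^2·z = 30365, Σx^3·z = 233217.
So AᵀA·[p, q]ᵀ = Aᵀz: [[6770, 50568]; [50568, 383954]]·[p, q]ᵀ = [30365, 233217]ᵀ.
Δ = 6770·383954 − 50568² = 42245956.
p = (30365·383954 − 50568·233217)/42245956 = -67277023/21122978; q = (6770·233217 − 50568·30365)/42245956 = 21690885/21122978.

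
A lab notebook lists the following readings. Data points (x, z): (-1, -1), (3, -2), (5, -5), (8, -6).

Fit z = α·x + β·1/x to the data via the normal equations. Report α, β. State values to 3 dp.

α = -0.858, β = 1.726

Entries of MᵀM: Σx·x = 99, Σx·1/x = 4, Σ1/x·1/x = 16801/14400.
And Σx·z = -78, Σ1/x·z = -17/12.
So MᵀM·[α, β]ᵀ = Mᵀz: [[99, 4]; [4, 16801/14400]]·[α, β]ᵀ = [-78, -17/12]ᵀ.
Eliminating β: (16801/14400)·(row 1) − 4·(row 2) gives (159211/1600)·α = (16801/14400)·(-78) − 4·(-17/12) = -68271/800, so α = -136542/159211.
Then β = ((-17/12) − 4·(-136542/159211))/(16801/14400) = 274800/159211.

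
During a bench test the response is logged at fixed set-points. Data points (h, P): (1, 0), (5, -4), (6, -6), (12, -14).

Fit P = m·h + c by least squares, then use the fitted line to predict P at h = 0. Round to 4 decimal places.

Normal-equation sums: Σh·h = 206, Σh = 24, Σ1 = 4.
For XᵀP: Σh·P = -224, ΣP = -24.
Normal equations: [[206, 24]; [24, 4]]·[m, c]ᵀ = [-224, -24]ᵀ.
Δ = 206·4 − 24² = 248.
m = ((-224)·4 − 24·(-24))/248 = -40/31; c = (206·(-24) − 24·(-224))/248 = 54/31.
At h = 0: P̂ = (-40/31)·(0) + (54/31)·(1) = 54/31.

P̂ = 1.7419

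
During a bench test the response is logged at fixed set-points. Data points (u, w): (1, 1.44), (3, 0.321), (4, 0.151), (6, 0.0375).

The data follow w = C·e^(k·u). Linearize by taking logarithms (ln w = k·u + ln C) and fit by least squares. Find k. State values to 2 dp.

Taking logs, ln w = k·u + ln C, so regress ln w on u.
AᵀA = [[62.0000, 14.0000]; [14.0000, 4]], rhs = [-30.3067, -5.9456]ᵀ  (here Σu = 14.0000, Σ(u)² = 62.0000, Σln w = -5.9456, Σu·ln w = -30.3067).
Slope k = (n·Σu·ln w − Σu·Σln w)/(n·Σ(u)² − (Σu)²) = (4·-30.3067 − 14.0000·-5.9456)/52.0000 = -0.73056; ln C = (Σln w − k·Σu)/n = 1.07055.

k = -0.73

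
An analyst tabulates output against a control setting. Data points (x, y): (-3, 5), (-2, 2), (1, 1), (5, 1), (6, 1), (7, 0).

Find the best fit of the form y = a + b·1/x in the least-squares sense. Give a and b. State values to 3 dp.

The normal system MᵀM·[a, b]ᵀ = Mᵀy is [[6, 71/105]; [71/105, 31957/22050]]·[a, b]ᵀ = [10, -13/10]ᵀ.
Eliminating b: (31957/22050)·(row 1) − (71/105)·(row 2) gives (18166/2205)·a = (31957/22050)·10 − (71/105)·(-13/10) = 338953/22050, so a = 338953/181660.
Then b = ((-13/10) − (71/105)·(338953/181660))/(31957/22050) = -32109/18166.

a = 1.866, b = -1.768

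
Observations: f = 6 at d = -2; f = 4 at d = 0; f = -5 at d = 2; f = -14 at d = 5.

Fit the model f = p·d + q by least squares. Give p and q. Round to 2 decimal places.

p = -3.02, q = 1.52

Setting ∂/∂p … = 0 gives: 33·p + 5·q = -92;  5·p + 4·q = -9.
(Σd·d = 33, Σd = 5, Σ1 = 4, Σd·f = -92, Σf = -9.)
Eliminating q: 4·(row 1) − 5·(row 2) gives 107·p = 4·(-92) − 5·(-9) = -323, so p = -323/107.
Then q = ((-9) − 5·(-323/107))/4 = 163/107.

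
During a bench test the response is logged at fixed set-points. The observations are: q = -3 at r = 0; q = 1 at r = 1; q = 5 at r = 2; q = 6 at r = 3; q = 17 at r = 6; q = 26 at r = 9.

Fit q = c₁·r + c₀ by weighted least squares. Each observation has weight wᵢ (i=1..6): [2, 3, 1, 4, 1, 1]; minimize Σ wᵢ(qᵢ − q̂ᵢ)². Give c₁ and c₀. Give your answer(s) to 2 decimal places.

c₁ = 3.17, c₀ = -2.71

Sums needed: Σwᵢ·r·r = 160, Σwᵢ·r = 32, Σwᵢ·1 = 12.
For AᵀWq: Σwᵢ·r·q = 421, Σwᵢ·q = 69.
Normal equations: [[160, 32]; [32, 12]]·[c₁, c₀]ᵀ = [421, 69]ᵀ.
det = 160·12 − 32² = 896.
c₁ = (421·12 − 32·69)/896 = 711/224; c₀ = (160·69 − 32·421)/896 = -19/7.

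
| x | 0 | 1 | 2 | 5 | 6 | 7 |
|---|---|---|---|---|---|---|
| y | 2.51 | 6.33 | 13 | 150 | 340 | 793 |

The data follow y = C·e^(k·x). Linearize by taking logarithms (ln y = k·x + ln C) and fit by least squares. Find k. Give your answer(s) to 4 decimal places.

k = 0.8138

Linearized form: ln y = k·x + ln C. From the 6 transformed points,
Sums: Σx = 21.0000, Σ(x)² = 115.0000, Σln y = 22.8459, Σx·ln y = 113.7328.
Normal system: [[115.0000, 21.0000]; [21.0000, 6]]·[k, ln C]ᵀ = [113.7328, 22.8459]ᵀ.
Slope k = (n·Σx·ln y − Σx·Σln y)/(n·Σ(x)² − (Σx)²) = (6·113.7328 − 21.0000·22.8459)/249.0000 = 0.81378; ln C = (Σln y − k·Σx)/n = 0.95941.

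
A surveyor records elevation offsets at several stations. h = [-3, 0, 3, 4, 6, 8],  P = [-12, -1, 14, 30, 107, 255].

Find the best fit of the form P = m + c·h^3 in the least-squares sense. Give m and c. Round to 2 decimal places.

m = -0.19, c = 0.50

Entries of XᵀX: Σ1 = 6, Σh^3 = 792, Σh^3·h^3 = 314354.
Right-hand side: ΣP = 393, Σh^3·P = 156294.
Eliminating c: 314354·(row 1) − 792·(row 2) gives 1258860·m = 314354·393 − 792·156294 = -243726, so m = -40621/209810.
Then c = (156294 − 792·(-40621/209810))/314354 = 52209/104905.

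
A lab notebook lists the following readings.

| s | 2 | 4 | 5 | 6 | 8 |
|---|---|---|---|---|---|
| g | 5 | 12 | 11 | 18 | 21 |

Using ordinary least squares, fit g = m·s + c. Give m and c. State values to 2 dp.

m = 2.70, c = -0.10

Forming XᵀX = [[145, 25]; [25, 5]] and Xᵀg = [389, 67]ᵀ gives XᵀX·[m, c]ᵀ = Xᵀg.
Δ = 145·5 − 25² = 100.
m = (389·5 − 25·67)/100 = 27/10; c = (145·67 − 25·389)/100 = -1/10.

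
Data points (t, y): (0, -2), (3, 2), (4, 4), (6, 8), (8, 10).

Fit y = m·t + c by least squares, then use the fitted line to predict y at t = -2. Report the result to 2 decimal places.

ŷ = -5.30

XᵀX·[m, c]ᵀ = Xᵀy reads: 125·m + 21·c = 150;  21·m + 5·c = 22.
det = 125·5 − 21² = 184.
m = (150·5 − 21·22)/184 = 36/23; c = (125·22 − 21·150)/184 = -50/23.
At t = -2: ŷ = (36/23)·(-2) + (-50/23)·(1) = -122/23.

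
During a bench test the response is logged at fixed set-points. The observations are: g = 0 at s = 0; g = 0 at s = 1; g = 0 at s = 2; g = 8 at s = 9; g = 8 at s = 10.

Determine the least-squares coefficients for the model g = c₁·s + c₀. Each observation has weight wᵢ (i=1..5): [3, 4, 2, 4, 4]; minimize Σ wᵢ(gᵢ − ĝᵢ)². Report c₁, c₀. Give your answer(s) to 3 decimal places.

Sums needed: Σwᵢ·s·s = 736, Σwᵢ·s = 84, Σwᵢ·1 = 17.
For MᵀWg: Σwᵢ·s·g = 608, Σwᵢ·g = 64.
Eliminating c₀: 17·(row 1) − 84·(row 2) gives 5456·c₁ = 17·608 − 84·64 = 4960, so c₁ = 10/11.
Then c₀ = (64 − 84·(10/11))/17 = -8/11.

c₁ = 0.909, c₀ = -0.727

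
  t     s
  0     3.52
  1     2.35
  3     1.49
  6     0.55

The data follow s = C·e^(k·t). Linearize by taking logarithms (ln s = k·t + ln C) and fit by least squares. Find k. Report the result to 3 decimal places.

k = -0.301

Let Y = ln s. Fitting Y = k·t + ln C by least squares:
AᵀA = [[46.0000, 10.0000]; [10.0000, 4]], rhs = [-1.5363, 1.9138]ᵀ  (here Σt = 10.0000, Σ(t)² = 46.0000, Σln s = 1.9138, Σt·ln s = -1.5363).
Slope k = (n·Σt·ln s − Σt·Σln s)/(n·Σ(t)² − (Σt)²) = (4·-1.5363 − 10.0000·1.9138)/84.0000 = -0.30099; ln C = (Σln s − k·Σt)/n = 1.23093.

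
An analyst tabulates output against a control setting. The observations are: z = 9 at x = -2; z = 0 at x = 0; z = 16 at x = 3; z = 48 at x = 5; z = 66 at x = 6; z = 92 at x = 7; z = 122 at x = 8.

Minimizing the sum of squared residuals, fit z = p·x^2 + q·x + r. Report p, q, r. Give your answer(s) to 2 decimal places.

p = 1.96, q = -0.54, r = 0.07

Normal-equation sums: Σx^2·x^2 = 8515, Σx^2·x = 1215, Σx^2 = 187, Σx·x = 187, Σx = 27, Σ1 = 7.
And Σx^2·z = 16072, Σx·z = 2286, Σz = 353.
Inverting the 3×3 Gram matrix, [p, q, r]ᵀ = [164363/83748, -15003/27916, 3029/41874]ᵀ.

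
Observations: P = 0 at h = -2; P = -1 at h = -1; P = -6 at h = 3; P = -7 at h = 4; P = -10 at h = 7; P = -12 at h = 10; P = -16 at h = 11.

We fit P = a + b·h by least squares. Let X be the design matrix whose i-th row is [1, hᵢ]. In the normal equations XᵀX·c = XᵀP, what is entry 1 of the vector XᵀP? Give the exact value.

-52

Entry 1 ↔ basis 1, so (XᵀP)_{1} = Σᵢ Pᵢ = (1)·(0) + (1)·(-1) + (1)·(-6) + (1)·(-7) + (1)·(-10) + (1)·(-12) + (1)·(-16) = -52.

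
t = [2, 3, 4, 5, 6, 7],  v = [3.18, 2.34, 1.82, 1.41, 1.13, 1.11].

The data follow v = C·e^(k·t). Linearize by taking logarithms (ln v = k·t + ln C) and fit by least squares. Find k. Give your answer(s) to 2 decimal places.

Linearized form: ln v = k·t + ln C. From the 6 transformed points,
Σt = 27.0000, Σ(t)² = 139.0000, Σln v = 3.1760, Σt·ln v = 10.4413.
Equations: 139.0000·k + 27.0000·ln C = 10.4413;  27.0000·k + 6·ln C = 3.1760.
Δ = 139.0000·6 − (27.0000)² = 105.0000; k = (10.4413·6 − 27.0000·3.1760)/105.0000 = -0.22005, ln C = (139.0000·3.1760 − 27.0000·10.4413)/105.0000 = 1.51955.

k = -0.22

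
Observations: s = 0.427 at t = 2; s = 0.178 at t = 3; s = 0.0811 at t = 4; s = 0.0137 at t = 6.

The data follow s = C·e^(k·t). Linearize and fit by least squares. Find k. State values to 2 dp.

Let Y = ln s. Fitting Y = k·t + ln C by least squares:
Σt = 15.0000, Σ(t)² = 65.0000, Σln s = -9.3794, Σt·ln s = -42.6703.
Equations: 65.0000·k + 15.0000·ln C = -42.6703;  15.0000·k + 4·ln C = -9.3794.
Δ = 65.0000·4 − (15.0000)² = 35.0000; k = (-42.6703·4 − 15.0000·-9.3794)/35.0000 = -0.85687, ln C = (65.0000·-9.3794 − 15.0000·-42.6703)/35.0000 = 0.86843.

k = -0.86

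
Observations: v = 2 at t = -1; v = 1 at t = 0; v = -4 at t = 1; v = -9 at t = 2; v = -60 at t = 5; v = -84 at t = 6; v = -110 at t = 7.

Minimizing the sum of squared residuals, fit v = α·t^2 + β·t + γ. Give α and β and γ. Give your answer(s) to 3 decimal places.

Normal-equation sums: Σt^2·t^2 = 4340, Σt^2·t = 692, Σt^2 = 116, Σt·t = 116, Σt = 20, Σ1 = 7.
For Xᵀv: Σt^2·v = -9952, Σt·v = -1598, Σv = -264.
So XᵀX·[α, β, γ]ᵀ = Xᵀv: [[4340, 692, 116]; [692, 116, 20]; [116, 20, 7]]·[α, β, γ]ᵀ = [-9952, -1598, -264]ᵀ.
Inverting the 3×3 Gram matrix, [α, β, γ]ᵀ = [-21031/10752, -25289/10752, 159/112]ᵀ.

α = -1.956, β = -2.352, γ = 1.420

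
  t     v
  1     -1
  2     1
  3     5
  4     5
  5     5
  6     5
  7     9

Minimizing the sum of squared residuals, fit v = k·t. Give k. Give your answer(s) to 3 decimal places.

Entries of XᵀX: Σt·t = 140.
Right-hand side: Σt·v = 154.
So XᵀX·[k]ᵀ = Xᵀv: [[140]]·[k]ᵀ = [154]ᵀ.
Hence k = 154 / 140 ≈ 1.1.

k = 1.100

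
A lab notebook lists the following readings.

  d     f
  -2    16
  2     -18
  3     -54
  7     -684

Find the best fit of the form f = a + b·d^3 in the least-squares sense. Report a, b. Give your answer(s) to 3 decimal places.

a = -0.735, b = -1.992

Sums needed: Σ1 = 4, Σd^3 = 370, Σd^3·d^3 = 118506.
And Σf = -740, Σd^3·f = -236342.
So AᵀA·[a, b]ᵀ = Aᵀf: [[4, 370]; [370, 118506]]·[a, b]ᵀ = [-740, -236342]ᵀ.
det = 4·118506 − 370² = 337124.
a = ((-740)·118506 − 370·(-236342))/337124 = -61975/84281; b = (4·(-236342) − 370·(-740))/337124 = -167892/84281.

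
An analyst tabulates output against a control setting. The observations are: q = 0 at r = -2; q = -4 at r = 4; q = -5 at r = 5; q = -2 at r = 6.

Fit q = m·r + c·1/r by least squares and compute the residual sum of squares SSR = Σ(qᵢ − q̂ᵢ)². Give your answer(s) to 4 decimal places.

The normal system AᵀA·[m, c]ᵀ = Aᵀq is [[81, 4]; [4, 1369/3600]]·[m, c]ᵀ = [-53, -7/3]ᵀ.
Eliminating c: (1369/3600)·(row 1) − 4·(row 2) gives (5921/400)·m = (1369/3600)·(-53) − 4·(-7/3) = -38957/3600, so m = -38957/53289.
Then c = ((-7/3) − 4·(-38957/53289))/(1369/3600) = 9200/5921.
Residuals: -36514/53289, -78028/53289, -88220/53289, 12596/5921; SSR = 526484/53289.

SSR = 9.8798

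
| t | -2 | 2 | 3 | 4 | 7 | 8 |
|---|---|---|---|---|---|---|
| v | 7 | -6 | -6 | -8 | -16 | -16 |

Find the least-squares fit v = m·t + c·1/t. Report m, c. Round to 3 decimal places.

m = -2.005, c = -3.886

Compute the Gram sums: Σt·t = 146, Σt·1/t = 6, Σ1/t·1/t = 20029/28224.
And Σt·v = -316, Σ1/t·v = -207/14.
XᵀX·[m, c]ᵀ = Xᵀv becomes [[146, 6]; [6, 20029/28224]]·[m, c]ᵀ = [-316, -207/14]ᵀ.
Determinant 146·(20029/28224) − 6² = 954085/14112.
m = ((-316)·(20029/28224) − 6·(-207/14))/(954085/14112) = -1912646/954085; c = (146·(-207/14) − 6·(-316))/(954085/14112) = -3707424/954085.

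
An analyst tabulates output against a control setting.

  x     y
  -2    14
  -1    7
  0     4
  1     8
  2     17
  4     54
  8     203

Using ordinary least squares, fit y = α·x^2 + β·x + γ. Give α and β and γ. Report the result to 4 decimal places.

α = 3.0356, β = 0.5843, γ = 3.8266

Entries of MᵀM: Σx^2·x^2 = 4386, Σx^2·x = 576, Σx^2 = 90, Σx·x = 90, Σx = 12, Σ1 = 7.
For Mᵀy: Σx^2·y = 13995, Σx·y = 1847, Σy = 307.
Normal equations: [[4386, 576, 90]; [576, 90, 12]; [90, 12, 7]]·[α, β, γ]ᵀ = [13995, 1847, 307]ᵀ.
Row-reducing yields α = 54695/18018, β = 31585/54054, γ = 3134/819.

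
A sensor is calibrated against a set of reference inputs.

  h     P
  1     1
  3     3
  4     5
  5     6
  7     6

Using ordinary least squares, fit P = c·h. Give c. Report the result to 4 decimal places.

Setting ∂/∂c … = 0 gives: 100·c = 102.
(Σh·h = 100, Σh·P = 102.)
Hence c = 102 / 100 ≈ 1.02.

c = 1.0200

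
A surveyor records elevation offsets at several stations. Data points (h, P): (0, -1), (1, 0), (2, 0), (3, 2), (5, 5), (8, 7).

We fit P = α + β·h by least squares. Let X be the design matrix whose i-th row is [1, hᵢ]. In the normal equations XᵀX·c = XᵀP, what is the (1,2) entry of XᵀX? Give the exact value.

Row 1 ↔ basis 1, column 2 ↔ basis h, so (XᵀX)_{1,2} = Σᵢ h = (1)·(0) + (1)·(1) + (1)·(2) + (1)·(3) + (1)·(5) + (1)·(8) = 19.

19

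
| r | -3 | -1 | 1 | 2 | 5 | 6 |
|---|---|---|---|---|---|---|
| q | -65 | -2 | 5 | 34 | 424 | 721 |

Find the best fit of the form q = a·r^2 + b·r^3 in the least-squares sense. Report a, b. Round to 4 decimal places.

Sums needed: Σr^2·r^2 = 2020, Σr^2·r^3 = 10690, Σr^3·r^3 = 63076.
Right-hand side: Σr^2·q = 36110, Σr^3·q = 210770.
Normal equations: [[2020, 10690]; [10690, 63076]]·[a, b]ᵀ = [36110, 210770]ᵀ.
Eliminating b: 63076·(row 1) − 10690·(row 2) gives 13137420·a = 63076·36110 − 10690·210770 = 24543060, so a = 409051/218957.
Then b = (210770 − 10690·(409051/218957))/63076 = 662325/218957.

a = 1.8682, b = 3.0249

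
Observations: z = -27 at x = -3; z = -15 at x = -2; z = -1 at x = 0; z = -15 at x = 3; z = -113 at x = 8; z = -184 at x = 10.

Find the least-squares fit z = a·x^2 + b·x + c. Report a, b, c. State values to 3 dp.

Sums needed: Σx^2·x^2 = 14274, Σx^2·x = 1504, Σx^2 = 186, Σx·x = 186, Σx = 16, Σ1 = 6.
And Σx^2·z = -26070, Σx·z = -2678, Σz = -355.
MᵀM·[a, b, c]ᵀ = Mᵀz becomes [[14274, 1504, 186]; [1504, 186, 16]; [186, 16, 6]]·[a, b, c]ᵀ = [-26070, -2678, -355]ᵀ.
Inverting the 3×3 Gram matrix, [a, b, c]ᵀ = [-13217/6492, 1211/541, -13135/6492]ᵀ.

a = -2.036, b = 2.238, c = -2.023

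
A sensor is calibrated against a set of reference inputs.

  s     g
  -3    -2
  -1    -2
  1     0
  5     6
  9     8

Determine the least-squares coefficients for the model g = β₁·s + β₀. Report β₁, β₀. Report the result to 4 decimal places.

Compute the Gram sums: Σs·s = 117, Σs = 11, Σ1 = 5.
Moment sums: Σs·g = 110, Σg = 10.
Normal equations: [[117, 11]; [11, 5]]·[β₁, β₀]ᵀ = [110, 10]ᵀ.
det = 117·5 − 11² = 464.
β₁ = (110·5 − 11·10)/464 = 55/58; β₀ = (117·10 − 11·110)/464 = -5/58.

β₁ = 0.9483, β₀ = -0.0862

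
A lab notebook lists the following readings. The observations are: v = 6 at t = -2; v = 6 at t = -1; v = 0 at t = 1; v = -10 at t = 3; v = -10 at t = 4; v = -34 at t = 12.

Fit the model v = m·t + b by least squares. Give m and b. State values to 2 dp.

m = -2.97, b = 1.42

The normal system XᵀX·[m, b]ᵀ = Xᵀv is [[175, 17]; [17, 6]]·[m, b]ᵀ = [-496, -42]ᵀ.
det = 175·6 − 17² = 761.
m = ((-496)·6 − 17·(-42))/761 = -2262/761; b = (175·(-42) − 17·(-496))/761 = 1082/761.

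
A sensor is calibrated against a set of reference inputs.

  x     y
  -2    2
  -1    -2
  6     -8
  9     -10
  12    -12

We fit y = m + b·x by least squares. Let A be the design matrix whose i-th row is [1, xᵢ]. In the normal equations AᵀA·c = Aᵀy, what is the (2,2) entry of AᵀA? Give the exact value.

266

Row 2 ↔ basis x, column 2 ↔ basis x, so (AᵀA)_{2,2} = Σᵢ (x)·(x) = (-2)·(-2) + (-1)·(-1) + (6)·(6) + (9)·(9) + (12)·(12) = 266.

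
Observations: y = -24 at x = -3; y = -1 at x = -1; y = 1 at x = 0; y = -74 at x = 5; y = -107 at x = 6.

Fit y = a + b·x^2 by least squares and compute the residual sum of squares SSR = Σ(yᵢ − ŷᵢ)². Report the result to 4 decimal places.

The normal equations are: 5·a + 71·b = -205;  71·a + 2003·b = -5919.
Determinant 5·2003 − 71² = 4974.
a = ((-205)·2003 − 71·(-5919))/4974 = 4817/2487; b = (5·(-5919) − 71·(-205))/4974 = -7520/2487.
Residuals: 3175/2487, 72/829, -2330/2487, -285/829, -206/2487; SSR = 6566/2487.

SSR = 2.6401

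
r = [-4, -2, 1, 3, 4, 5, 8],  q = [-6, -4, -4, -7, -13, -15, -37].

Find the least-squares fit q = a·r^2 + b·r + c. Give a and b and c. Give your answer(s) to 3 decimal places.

a = -0.455, b = -0.626, c = -2.167

With design matrix M, MᵀM = [[5331, 657, 135]; [657, 135, 15]; [135, 15, 7]] and Mᵀq = [-3130, -416, -86]ᵀ.
Inverting the 3×3 Gram matrix, [a, b, c]ᵀ = [-4287/9419, -53036/84771, -61241/28257]ᵀ.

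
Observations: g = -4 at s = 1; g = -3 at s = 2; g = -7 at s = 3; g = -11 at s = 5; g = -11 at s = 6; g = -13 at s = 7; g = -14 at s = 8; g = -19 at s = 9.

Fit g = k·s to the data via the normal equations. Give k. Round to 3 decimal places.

k = -1.955

Compute the Gram sums: Σs·s = 269.
For Aᵀg: Σs·g = -526.
AᵀA·[k]ᵀ = Aᵀg becomes [[269]]·[k]ᵀ = [-526]ᵀ.
k = (-526)/269 = -1.95539.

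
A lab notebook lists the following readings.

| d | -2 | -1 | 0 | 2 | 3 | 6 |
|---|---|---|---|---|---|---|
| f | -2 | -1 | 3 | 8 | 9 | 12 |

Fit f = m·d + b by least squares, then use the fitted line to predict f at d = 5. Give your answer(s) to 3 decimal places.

AᵀA·[m, b]ᵀ = Aᵀf reads: 54·m + 8·b = 120;  8·m + 6·b = 29.
(Σd·d = 54, Σd = 8, Σ1 = 6, Σd·f = 120, Σf = 29.)
Eliminating b: 6·(row 1) − 8·(row 2) gives 260·m = 6·120 − 8·29 = 488, so m = 122/65.
Then b = (29 − 8·(122/65))/6 = 303/130.
At d = 5: f̂ = (122/65)·(5) + (303/130)·(1) = 1523/130.

f̂ = 11.715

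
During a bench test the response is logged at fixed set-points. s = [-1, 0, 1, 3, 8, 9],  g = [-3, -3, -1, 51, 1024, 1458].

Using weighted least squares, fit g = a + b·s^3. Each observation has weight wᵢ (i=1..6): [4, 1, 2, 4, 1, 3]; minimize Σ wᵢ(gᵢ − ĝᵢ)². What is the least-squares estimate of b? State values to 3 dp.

b = 2.003

From the data, Σwᵢ·1 = 15, Σwᵢ·s^3 = 2805, Σwᵢ·s^3·s^3 = 1859389.
For AᵀWg: Σwᵢ·g = 5585, Σwᵢ·s^3·g = 3718452.
Eliminating b: 1859389·(row 1) − 2805·(row 2) gives 20022810·a = 1859389·5585 − 2805·3718452 = -45570295, so a = -9114059/4004562.
Then b = (3718452 − 2805·(-9114059/4004562))/1859389 = 2674057/1334854.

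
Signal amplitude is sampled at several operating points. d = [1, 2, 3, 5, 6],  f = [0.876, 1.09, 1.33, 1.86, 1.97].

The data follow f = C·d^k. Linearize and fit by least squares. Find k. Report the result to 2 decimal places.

k = 0.47

Taking logs, ln f = k·ln d + ln C, so regress ln f on ln d.
AᵀA = [[7.4881, 5.1930]; [5.1930, 5]], rhs = [2.5867, 1.5376]ᵀ  (here Σln d = 5.1930, Σ(ln d)² = 7.4881, Σln f = 1.5376, Σln d·ln f = 2.5867).
Solving (det = 10.4737): k = 0.47251, ln C = -0.18322.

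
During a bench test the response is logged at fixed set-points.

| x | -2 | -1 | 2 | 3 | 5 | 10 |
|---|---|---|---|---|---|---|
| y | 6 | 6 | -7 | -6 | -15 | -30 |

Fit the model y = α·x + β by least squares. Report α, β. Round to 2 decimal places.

Setting ∂/∂α … = 0 gives: 143·α + 17·β = -425;  17·α + 6·β = -46.
(Σx·x = 143, Σx = 17, Σ1 = 6, Σx·y = -425, Σy = -46.)
Eliminating β: 6·(row 1) − 17·(row 2) gives 569·α = 6·(-425) − 17·(-46) = -1768, so α = -1768/569.
Then β = ((-46) − 17·(-1768/569))/6 = 647/569.

α = -3.11, β = 1.14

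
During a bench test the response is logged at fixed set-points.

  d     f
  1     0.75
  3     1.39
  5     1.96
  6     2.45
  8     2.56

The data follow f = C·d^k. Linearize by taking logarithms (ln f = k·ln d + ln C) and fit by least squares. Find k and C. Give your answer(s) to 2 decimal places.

k = 0.62, C = 0.74

Let Y = ln f. Fitting Y = k·ln d + ln C by least squares:
XᵀX = [[11.3317, 6.5793]; [6.5793, 5]], rhs = [5.0051, 2.5507]ᵀ  (here Σln d = 6.5793, Σ(ln d)² = 11.3317, Σln f = 2.5507, Σln d·ln f = 5.0051).
Δ = 11.3317·5 − (6.5793)² = 13.3720; k = (5.0051·5 − 6.5793·2.5507)/13.3720 = 0.61652, ln C = (11.3317·2.5507 − 6.5793·5.0051)/13.3720 = -0.30111, so C = exp(-0.30111) = 0.74000.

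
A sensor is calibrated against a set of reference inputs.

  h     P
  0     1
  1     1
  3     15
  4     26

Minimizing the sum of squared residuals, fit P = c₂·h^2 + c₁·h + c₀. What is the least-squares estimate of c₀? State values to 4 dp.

c₀ = 0.7000

Compute the Gram sums: Σh^2·h^2 = 338, Σh^2·h = 92, Σh^2 = 26, Σh·h = 26, Σh = 8, Σ1 = 4.
And Σh^2·P = 552, Σh·P = 150, ΣP = 43.
Row-reducing yields c₂ = 11/6, c₁ = -14/15, c₀ = 7/10.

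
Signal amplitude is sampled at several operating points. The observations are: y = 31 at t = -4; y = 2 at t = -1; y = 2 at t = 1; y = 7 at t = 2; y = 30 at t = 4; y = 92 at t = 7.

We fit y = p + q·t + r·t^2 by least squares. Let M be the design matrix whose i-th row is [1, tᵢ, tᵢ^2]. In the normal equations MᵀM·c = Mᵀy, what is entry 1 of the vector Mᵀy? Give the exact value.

164

Entry 1 ↔ basis 1, so (Mᵀy)_{1} = Σᵢ yᵢ = (1)·(31) + (1)·(2) + (1)·(2) + (1)·(7) + (1)·(30) + (1)·(92) = 164.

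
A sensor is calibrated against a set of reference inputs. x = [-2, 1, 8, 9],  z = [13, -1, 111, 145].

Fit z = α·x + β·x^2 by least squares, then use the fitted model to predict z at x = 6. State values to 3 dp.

MᵀM·[α, β]ᵀ = Mᵀz reads: 150·α + 1234·β = 2166;  1234·α + 10674·β = 18900.
(Σx·x = 150, Σx·x^2 = 1234, Σx^2·x^2 = 10674, Σx·z = 2166, Σx^2·z = 18900.)
Determinant 150·10674 − 1234² = 78344.
α = (2166·10674 − 1234·18900)/78344 = -50679/19586; β = (150·18900 − 1234·2166)/78344 = 40539/19586.
At x = 6: ẑ = (-50679/19586)·(6) + (40539/19586)·(36) = 577665/9793.

ẑ = 58.988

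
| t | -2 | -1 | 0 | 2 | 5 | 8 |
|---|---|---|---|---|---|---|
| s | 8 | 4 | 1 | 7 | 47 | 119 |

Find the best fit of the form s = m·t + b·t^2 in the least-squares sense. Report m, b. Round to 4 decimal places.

Entries of MᵀM: Σt·t = 98, Σt·t^2 = 636, Σt^2·t^2 = 4754.
For Mᵀs: Σt·s = 1181, Σt^2·s = 8855.
Normal equations: [[98, 636]; [636, 4754]]·[m, b]ᵀ = [1181, 8855]ᵀ.
Determinant 98·4754 − 636² = 61396.
m = (1181·4754 − 636·8855)/61396 = -8653/30698; b = (98·8855 − 636·1181)/61396 = 58337/30698.

m = -0.2819, b = 1.9004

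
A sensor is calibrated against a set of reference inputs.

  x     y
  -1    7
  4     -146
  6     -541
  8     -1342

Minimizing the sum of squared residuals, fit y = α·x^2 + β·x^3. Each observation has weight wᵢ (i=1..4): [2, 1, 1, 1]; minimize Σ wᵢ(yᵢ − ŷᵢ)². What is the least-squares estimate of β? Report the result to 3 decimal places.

Normal-equation sums: Σwᵢ·x^2·x^2 = 5650, Σwᵢ·x^2·x^3 = 41566, Σwᵢ·x^3·x^3 = 312898.
Right-hand side: Σwᵢ·x^2·y = -107686, Σwᵢ·x^3·y = -813318.
AᵀWA·[α, β]ᵀ = AᵀWy becomes [[5650, 41566]; [41566, 312898]]·[α, β]ᵀ = [-107686, -813318]ᵀ.
det = 5650·312898 − 41566² = 40141344.
α = ((-107686)·312898 − 41566·(-813318))/40141344 = 13955245/5017668; β = (5650·(-813318) − 41566·(-107686))/40141344 = -14896303/5017668.

β = -2.969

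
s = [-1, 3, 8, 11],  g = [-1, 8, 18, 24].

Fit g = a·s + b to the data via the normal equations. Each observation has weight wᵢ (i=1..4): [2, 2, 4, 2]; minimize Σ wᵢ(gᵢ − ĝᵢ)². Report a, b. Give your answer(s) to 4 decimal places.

a = 2.0749, b = 1.3656

Normal-equation sums: Σwᵢ·s·s = 518, Σwᵢ·s = 58, Σwᵢ·1 = 10.
For MᵀWg: Σwᵢ·s·g = 1154, Σwᵢ·g = 134.
det = 518·10 − 58² = 1816.
a = (1154·10 − 58·134)/1816 = 471/227; b = (518·134 − 58·1154)/1816 = 310/227.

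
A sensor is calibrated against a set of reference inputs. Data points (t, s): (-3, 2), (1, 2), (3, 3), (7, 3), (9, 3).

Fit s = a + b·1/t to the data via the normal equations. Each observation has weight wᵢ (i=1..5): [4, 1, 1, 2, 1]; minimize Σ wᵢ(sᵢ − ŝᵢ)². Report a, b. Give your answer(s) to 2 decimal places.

The normal equations are: 9·a + (25/63)·b = 22;  (25/63)·a + (6385/3969)·b = 32/21.
(Σwᵢ·1 = 9, Σwᵢ·1/t = 25/63, Σwᵢ·1/t·1/t = 6385/3969, Σwᵢ·s = 22, Σwᵢ·1/t·s = 32/21.)
Eliminating b: (6385/3969)·(row 1) − (25/63)·(row 2) gives (1160/81)·a = (6385/3969)·22 − (25/63)·(32/21) = 138070/3969, so a = 13807/5684.
Then b = ((32/21) − (25/63)·(13807/5684))/(6385/3969) = 1413/4060.

a = 2.43, b = 0.35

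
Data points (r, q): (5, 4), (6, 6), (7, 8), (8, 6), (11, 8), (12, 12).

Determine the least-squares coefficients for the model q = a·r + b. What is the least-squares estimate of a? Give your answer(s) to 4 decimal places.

Entries of AᵀA: Σr·r = 439, Σr = 49, Σ1 = 6.
Right-hand side: Σr·q = 392, Σq = 44.
So AᵀA·[a, b]ᵀ = Aᵀq: [[439, 49]; [49, 6]]·[a, b]ᵀ = [392, 44]ᵀ.
det = 439·6 − 49² = 233.
a = (392·6 − 49·44)/233 = 196/233; b = (439·44 − 49·392)/233 = 108/233.

a = 0.8412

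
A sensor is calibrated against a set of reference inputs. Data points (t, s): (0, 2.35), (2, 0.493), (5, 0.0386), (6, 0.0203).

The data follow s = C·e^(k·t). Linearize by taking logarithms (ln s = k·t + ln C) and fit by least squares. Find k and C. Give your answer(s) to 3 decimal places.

k = -0.805, C = 2.372

Taking logs, ln s = k·t + ln C, so regress ln s on t.
AᵀA = [[65.0000, 13.0000]; [13.0000, 4]], rhs = [-41.0698, -7.0045]ᵀ  (here Σt = 13.0000, Σ(t)² = 65.0000, Σln s = -7.0045, Σt·ln s = -41.0698).
Solving (det = 91.0000): k = -0.80463, ln C = 0.86392, so C = exp(0.86392) = 2.37245.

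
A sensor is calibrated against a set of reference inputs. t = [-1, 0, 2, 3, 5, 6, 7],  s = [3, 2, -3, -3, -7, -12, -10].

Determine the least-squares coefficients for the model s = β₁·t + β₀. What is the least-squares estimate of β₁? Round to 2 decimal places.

Entries of AᵀA: Σt·t = 124, Σt = 22, Σ1 = 7.
And Σt·s = -195, Σs = -30.
AᵀA·[β₁, β₀]ᵀ = Aᵀs becomes [[124, 22]; [22, 7]]·[β₁, β₀]ᵀ = [-195, -30]ᵀ.
Δ = 124·7 − 22² = 384.
β₁ = ((-195)·7 − 22·(-30))/384 = -235/128; β₀ = (124·(-30) − 22·(-195))/384 = 95/64.

β₁ = -1.84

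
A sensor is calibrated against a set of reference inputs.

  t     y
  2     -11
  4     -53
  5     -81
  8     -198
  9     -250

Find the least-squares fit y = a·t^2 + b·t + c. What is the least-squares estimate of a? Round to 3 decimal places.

a = -2.692

From the data, Σt^2·t^2 = 11554, Σt^2·t = 1438, Σt^2 = 190, Σt·t = 190, Σt = 28, Σ1 = 5.
Moment sums: Σt^2·y = -35839, Σt·y = -4473, Σy = -593.
Inverting the 3×3 Gram matrix, [a, b, c]ᵀ = [-1688/627, -499/114, 1717/209]ᵀ.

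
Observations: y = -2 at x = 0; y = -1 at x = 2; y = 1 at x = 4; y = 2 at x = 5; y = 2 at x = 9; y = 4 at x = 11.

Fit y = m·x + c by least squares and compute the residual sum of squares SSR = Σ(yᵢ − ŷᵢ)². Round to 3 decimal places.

SSR = 2.706

MᵀM·[m, c]ᵀ = Mᵀy reads: 247·m + 31·c = 74;  31·m + 6·c = 6.
Eliminating c: 6·(row 1) − 31·(row 2) gives 521·m = 6·74 − 31·6 = 258, so m = 258/521.
Then c = (6 − 31·(258/521))/6 = -812/521.
Residuals: -230/521, -225/521, 301/521, 564/521, -468/521, 58/521; SSR = 1410/521.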